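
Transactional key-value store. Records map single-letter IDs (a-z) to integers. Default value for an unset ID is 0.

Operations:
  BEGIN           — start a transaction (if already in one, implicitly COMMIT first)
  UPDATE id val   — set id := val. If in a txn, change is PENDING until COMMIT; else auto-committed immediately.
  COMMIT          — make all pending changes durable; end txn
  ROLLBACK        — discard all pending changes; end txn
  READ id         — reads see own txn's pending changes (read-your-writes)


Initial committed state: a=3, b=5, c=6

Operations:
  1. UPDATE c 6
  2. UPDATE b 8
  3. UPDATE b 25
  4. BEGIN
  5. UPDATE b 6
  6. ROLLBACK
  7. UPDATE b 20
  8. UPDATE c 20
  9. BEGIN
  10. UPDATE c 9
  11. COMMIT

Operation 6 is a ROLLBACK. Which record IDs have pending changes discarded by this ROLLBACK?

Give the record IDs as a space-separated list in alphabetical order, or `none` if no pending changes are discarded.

Initial committed: {a=3, b=5, c=6}
Op 1: UPDATE c=6 (auto-commit; committed c=6)
Op 2: UPDATE b=8 (auto-commit; committed b=8)
Op 3: UPDATE b=25 (auto-commit; committed b=25)
Op 4: BEGIN: in_txn=True, pending={}
Op 5: UPDATE b=6 (pending; pending now {b=6})
Op 6: ROLLBACK: discarded pending ['b']; in_txn=False
Op 7: UPDATE b=20 (auto-commit; committed b=20)
Op 8: UPDATE c=20 (auto-commit; committed c=20)
Op 9: BEGIN: in_txn=True, pending={}
Op 10: UPDATE c=9 (pending; pending now {c=9})
Op 11: COMMIT: merged ['c'] into committed; committed now {a=3, b=20, c=9}
ROLLBACK at op 6 discards: ['b']

Answer: b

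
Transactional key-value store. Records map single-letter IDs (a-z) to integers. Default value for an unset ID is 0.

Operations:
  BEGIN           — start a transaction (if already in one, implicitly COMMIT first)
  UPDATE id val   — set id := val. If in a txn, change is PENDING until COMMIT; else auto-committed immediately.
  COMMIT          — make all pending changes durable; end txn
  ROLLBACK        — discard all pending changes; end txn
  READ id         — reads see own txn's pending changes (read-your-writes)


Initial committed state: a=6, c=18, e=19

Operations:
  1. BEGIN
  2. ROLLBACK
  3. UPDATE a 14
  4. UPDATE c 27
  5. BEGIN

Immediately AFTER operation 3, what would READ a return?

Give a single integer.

Initial committed: {a=6, c=18, e=19}
Op 1: BEGIN: in_txn=True, pending={}
Op 2: ROLLBACK: discarded pending []; in_txn=False
Op 3: UPDATE a=14 (auto-commit; committed a=14)
After op 3: visible(a) = 14 (pending={}, committed={a=14, c=18, e=19})

Answer: 14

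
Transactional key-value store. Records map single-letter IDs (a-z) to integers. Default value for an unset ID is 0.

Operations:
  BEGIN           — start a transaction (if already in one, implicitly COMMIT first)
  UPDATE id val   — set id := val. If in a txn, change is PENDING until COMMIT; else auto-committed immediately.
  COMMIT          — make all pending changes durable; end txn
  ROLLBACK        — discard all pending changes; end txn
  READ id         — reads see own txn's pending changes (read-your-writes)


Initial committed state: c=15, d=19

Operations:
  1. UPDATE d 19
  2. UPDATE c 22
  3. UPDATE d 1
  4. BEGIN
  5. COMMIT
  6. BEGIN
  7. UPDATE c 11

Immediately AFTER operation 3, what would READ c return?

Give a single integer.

Initial committed: {c=15, d=19}
Op 1: UPDATE d=19 (auto-commit; committed d=19)
Op 2: UPDATE c=22 (auto-commit; committed c=22)
Op 3: UPDATE d=1 (auto-commit; committed d=1)
After op 3: visible(c) = 22 (pending={}, committed={c=22, d=1})

Answer: 22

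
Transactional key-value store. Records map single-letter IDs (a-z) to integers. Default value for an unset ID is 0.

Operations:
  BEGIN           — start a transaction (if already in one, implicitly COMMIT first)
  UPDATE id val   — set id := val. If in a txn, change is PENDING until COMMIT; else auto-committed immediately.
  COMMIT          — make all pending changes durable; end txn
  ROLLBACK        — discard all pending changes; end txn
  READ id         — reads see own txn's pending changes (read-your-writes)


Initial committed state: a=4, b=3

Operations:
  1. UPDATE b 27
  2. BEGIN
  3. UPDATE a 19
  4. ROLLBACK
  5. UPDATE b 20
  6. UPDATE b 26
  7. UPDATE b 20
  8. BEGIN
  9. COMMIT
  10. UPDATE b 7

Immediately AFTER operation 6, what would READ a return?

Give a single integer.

Answer: 4

Derivation:
Initial committed: {a=4, b=3}
Op 1: UPDATE b=27 (auto-commit; committed b=27)
Op 2: BEGIN: in_txn=True, pending={}
Op 3: UPDATE a=19 (pending; pending now {a=19})
Op 4: ROLLBACK: discarded pending ['a']; in_txn=False
Op 5: UPDATE b=20 (auto-commit; committed b=20)
Op 6: UPDATE b=26 (auto-commit; committed b=26)
After op 6: visible(a) = 4 (pending={}, committed={a=4, b=26})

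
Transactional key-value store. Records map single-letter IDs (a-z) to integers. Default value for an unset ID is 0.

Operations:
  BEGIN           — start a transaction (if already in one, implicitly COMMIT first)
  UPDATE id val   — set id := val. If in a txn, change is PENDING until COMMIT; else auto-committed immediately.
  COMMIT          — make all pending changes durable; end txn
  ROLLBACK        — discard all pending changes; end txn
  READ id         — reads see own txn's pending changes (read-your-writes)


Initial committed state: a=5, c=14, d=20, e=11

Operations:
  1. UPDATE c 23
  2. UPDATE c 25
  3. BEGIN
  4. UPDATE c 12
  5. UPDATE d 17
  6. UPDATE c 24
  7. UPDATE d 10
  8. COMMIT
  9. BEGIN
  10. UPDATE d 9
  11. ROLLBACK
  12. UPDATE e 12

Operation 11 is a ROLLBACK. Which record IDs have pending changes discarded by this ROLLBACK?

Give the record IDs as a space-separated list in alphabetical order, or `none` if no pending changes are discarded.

Answer: d

Derivation:
Initial committed: {a=5, c=14, d=20, e=11}
Op 1: UPDATE c=23 (auto-commit; committed c=23)
Op 2: UPDATE c=25 (auto-commit; committed c=25)
Op 3: BEGIN: in_txn=True, pending={}
Op 4: UPDATE c=12 (pending; pending now {c=12})
Op 5: UPDATE d=17 (pending; pending now {c=12, d=17})
Op 6: UPDATE c=24 (pending; pending now {c=24, d=17})
Op 7: UPDATE d=10 (pending; pending now {c=24, d=10})
Op 8: COMMIT: merged ['c', 'd'] into committed; committed now {a=5, c=24, d=10, e=11}
Op 9: BEGIN: in_txn=True, pending={}
Op 10: UPDATE d=9 (pending; pending now {d=9})
Op 11: ROLLBACK: discarded pending ['d']; in_txn=False
Op 12: UPDATE e=12 (auto-commit; committed e=12)
ROLLBACK at op 11 discards: ['d']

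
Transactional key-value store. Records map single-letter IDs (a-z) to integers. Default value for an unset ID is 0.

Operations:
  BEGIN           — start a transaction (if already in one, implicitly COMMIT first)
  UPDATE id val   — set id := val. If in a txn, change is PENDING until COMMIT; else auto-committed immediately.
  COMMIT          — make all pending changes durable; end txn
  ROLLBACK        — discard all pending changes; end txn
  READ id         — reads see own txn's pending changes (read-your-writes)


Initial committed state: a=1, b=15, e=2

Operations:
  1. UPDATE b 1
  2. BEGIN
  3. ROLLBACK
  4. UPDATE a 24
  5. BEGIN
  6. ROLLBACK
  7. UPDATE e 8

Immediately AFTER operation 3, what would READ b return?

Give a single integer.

Initial committed: {a=1, b=15, e=2}
Op 1: UPDATE b=1 (auto-commit; committed b=1)
Op 2: BEGIN: in_txn=True, pending={}
Op 3: ROLLBACK: discarded pending []; in_txn=False
After op 3: visible(b) = 1 (pending={}, committed={a=1, b=1, e=2})

Answer: 1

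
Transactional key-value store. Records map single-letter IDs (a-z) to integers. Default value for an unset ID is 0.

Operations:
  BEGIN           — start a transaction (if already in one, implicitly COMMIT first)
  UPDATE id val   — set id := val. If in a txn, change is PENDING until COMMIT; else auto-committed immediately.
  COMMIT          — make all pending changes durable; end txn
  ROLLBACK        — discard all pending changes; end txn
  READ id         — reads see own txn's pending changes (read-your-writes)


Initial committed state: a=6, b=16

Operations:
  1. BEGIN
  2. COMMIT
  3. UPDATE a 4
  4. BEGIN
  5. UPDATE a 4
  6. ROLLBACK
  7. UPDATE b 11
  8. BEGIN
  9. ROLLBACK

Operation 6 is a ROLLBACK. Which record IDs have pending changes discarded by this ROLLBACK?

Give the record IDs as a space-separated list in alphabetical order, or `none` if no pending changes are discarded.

Answer: a

Derivation:
Initial committed: {a=6, b=16}
Op 1: BEGIN: in_txn=True, pending={}
Op 2: COMMIT: merged [] into committed; committed now {a=6, b=16}
Op 3: UPDATE a=4 (auto-commit; committed a=4)
Op 4: BEGIN: in_txn=True, pending={}
Op 5: UPDATE a=4 (pending; pending now {a=4})
Op 6: ROLLBACK: discarded pending ['a']; in_txn=False
Op 7: UPDATE b=11 (auto-commit; committed b=11)
Op 8: BEGIN: in_txn=True, pending={}
Op 9: ROLLBACK: discarded pending []; in_txn=False
ROLLBACK at op 6 discards: ['a']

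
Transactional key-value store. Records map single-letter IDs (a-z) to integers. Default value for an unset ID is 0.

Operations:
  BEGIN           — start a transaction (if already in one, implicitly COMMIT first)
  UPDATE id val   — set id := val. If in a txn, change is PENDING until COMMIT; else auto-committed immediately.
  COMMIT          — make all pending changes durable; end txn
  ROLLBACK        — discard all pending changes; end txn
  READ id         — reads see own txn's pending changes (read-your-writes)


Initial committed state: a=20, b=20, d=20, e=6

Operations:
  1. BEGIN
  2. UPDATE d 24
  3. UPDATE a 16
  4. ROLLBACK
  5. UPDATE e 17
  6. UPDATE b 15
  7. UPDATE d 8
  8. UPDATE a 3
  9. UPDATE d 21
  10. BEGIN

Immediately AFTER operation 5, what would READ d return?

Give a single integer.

Initial committed: {a=20, b=20, d=20, e=6}
Op 1: BEGIN: in_txn=True, pending={}
Op 2: UPDATE d=24 (pending; pending now {d=24})
Op 3: UPDATE a=16 (pending; pending now {a=16, d=24})
Op 4: ROLLBACK: discarded pending ['a', 'd']; in_txn=False
Op 5: UPDATE e=17 (auto-commit; committed e=17)
After op 5: visible(d) = 20 (pending={}, committed={a=20, b=20, d=20, e=17})

Answer: 20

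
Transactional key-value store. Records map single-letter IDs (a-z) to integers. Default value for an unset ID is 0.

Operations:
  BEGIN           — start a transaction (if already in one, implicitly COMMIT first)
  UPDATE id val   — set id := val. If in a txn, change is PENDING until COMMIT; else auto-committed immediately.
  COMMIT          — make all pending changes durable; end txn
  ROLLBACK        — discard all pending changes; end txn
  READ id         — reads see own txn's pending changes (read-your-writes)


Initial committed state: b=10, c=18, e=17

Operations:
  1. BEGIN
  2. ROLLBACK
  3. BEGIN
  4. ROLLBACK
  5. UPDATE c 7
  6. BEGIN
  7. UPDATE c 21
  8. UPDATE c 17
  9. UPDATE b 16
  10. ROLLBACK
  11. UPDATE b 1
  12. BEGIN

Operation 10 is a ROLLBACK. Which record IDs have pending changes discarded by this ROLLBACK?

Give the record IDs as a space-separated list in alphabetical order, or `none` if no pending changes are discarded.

Answer: b c

Derivation:
Initial committed: {b=10, c=18, e=17}
Op 1: BEGIN: in_txn=True, pending={}
Op 2: ROLLBACK: discarded pending []; in_txn=False
Op 3: BEGIN: in_txn=True, pending={}
Op 4: ROLLBACK: discarded pending []; in_txn=False
Op 5: UPDATE c=7 (auto-commit; committed c=7)
Op 6: BEGIN: in_txn=True, pending={}
Op 7: UPDATE c=21 (pending; pending now {c=21})
Op 8: UPDATE c=17 (pending; pending now {c=17})
Op 9: UPDATE b=16 (pending; pending now {b=16, c=17})
Op 10: ROLLBACK: discarded pending ['b', 'c']; in_txn=False
Op 11: UPDATE b=1 (auto-commit; committed b=1)
Op 12: BEGIN: in_txn=True, pending={}
ROLLBACK at op 10 discards: ['b', 'c']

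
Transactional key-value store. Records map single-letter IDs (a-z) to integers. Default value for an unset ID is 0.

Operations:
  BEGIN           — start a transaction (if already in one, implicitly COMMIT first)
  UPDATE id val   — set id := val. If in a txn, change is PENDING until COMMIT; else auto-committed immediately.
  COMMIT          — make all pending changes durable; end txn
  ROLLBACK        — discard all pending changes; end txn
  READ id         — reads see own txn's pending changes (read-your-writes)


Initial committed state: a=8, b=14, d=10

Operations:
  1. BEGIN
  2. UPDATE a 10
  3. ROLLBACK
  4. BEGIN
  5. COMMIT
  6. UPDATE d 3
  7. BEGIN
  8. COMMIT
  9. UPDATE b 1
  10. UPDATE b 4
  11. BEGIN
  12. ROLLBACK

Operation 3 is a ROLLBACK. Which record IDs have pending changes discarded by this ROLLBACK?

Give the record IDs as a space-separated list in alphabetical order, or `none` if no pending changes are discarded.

Answer: a

Derivation:
Initial committed: {a=8, b=14, d=10}
Op 1: BEGIN: in_txn=True, pending={}
Op 2: UPDATE a=10 (pending; pending now {a=10})
Op 3: ROLLBACK: discarded pending ['a']; in_txn=False
Op 4: BEGIN: in_txn=True, pending={}
Op 5: COMMIT: merged [] into committed; committed now {a=8, b=14, d=10}
Op 6: UPDATE d=3 (auto-commit; committed d=3)
Op 7: BEGIN: in_txn=True, pending={}
Op 8: COMMIT: merged [] into committed; committed now {a=8, b=14, d=3}
Op 9: UPDATE b=1 (auto-commit; committed b=1)
Op 10: UPDATE b=4 (auto-commit; committed b=4)
Op 11: BEGIN: in_txn=True, pending={}
Op 12: ROLLBACK: discarded pending []; in_txn=False
ROLLBACK at op 3 discards: ['a']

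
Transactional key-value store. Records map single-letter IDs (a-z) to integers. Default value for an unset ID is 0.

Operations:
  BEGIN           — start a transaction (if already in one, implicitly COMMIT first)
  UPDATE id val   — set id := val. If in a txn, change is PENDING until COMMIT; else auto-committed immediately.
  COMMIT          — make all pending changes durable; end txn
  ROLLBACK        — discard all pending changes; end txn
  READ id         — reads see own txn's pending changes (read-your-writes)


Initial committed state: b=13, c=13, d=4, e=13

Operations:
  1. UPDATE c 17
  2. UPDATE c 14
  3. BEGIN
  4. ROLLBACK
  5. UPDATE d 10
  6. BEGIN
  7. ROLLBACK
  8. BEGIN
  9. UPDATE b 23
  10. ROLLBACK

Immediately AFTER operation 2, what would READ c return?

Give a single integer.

Initial committed: {b=13, c=13, d=4, e=13}
Op 1: UPDATE c=17 (auto-commit; committed c=17)
Op 2: UPDATE c=14 (auto-commit; committed c=14)
After op 2: visible(c) = 14 (pending={}, committed={b=13, c=14, d=4, e=13})

Answer: 14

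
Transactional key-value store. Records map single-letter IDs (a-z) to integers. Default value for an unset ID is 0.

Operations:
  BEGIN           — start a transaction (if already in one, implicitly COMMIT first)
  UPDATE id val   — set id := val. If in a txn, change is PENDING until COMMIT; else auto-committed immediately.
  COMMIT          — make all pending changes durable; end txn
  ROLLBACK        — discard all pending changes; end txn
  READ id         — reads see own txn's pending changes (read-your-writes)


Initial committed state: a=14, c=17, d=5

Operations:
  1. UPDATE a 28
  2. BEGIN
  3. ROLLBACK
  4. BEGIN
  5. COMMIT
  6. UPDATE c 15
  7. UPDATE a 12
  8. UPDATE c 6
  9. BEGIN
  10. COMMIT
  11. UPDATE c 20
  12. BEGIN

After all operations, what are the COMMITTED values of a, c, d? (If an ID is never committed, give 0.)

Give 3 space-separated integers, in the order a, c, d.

Answer: 12 20 5

Derivation:
Initial committed: {a=14, c=17, d=5}
Op 1: UPDATE a=28 (auto-commit; committed a=28)
Op 2: BEGIN: in_txn=True, pending={}
Op 3: ROLLBACK: discarded pending []; in_txn=False
Op 4: BEGIN: in_txn=True, pending={}
Op 5: COMMIT: merged [] into committed; committed now {a=28, c=17, d=5}
Op 6: UPDATE c=15 (auto-commit; committed c=15)
Op 7: UPDATE a=12 (auto-commit; committed a=12)
Op 8: UPDATE c=6 (auto-commit; committed c=6)
Op 9: BEGIN: in_txn=True, pending={}
Op 10: COMMIT: merged [] into committed; committed now {a=12, c=6, d=5}
Op 11: UPDATE c=20 (auto-commit; committed c=20)
Op 12: BEGIN: in_txn=True, pending={}
Final committed: {a=12, c=20, d=5}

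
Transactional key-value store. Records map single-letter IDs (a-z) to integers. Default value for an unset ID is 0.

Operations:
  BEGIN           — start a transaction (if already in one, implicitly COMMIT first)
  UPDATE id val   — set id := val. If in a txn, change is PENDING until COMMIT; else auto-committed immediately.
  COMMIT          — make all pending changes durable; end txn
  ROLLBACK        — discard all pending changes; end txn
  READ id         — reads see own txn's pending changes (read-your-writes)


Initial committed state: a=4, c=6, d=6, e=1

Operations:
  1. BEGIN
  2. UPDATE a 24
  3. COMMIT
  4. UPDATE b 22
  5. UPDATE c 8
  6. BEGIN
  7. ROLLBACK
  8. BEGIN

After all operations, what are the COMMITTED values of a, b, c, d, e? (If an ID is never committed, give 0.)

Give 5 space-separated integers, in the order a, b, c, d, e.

Initial committed: {a=4, c=6, d=6, e=1}
Op 1: BEGIN: in_txn=True, pending={}
Op 2: UPDATE a=24 (pending; pending now {a=24})
Op 3: COMMIT: merged ['a'] into committed; committed now {a=24, c=6, d=6, e=1}
Op 4: UPDATE b=22 (auto-commit; committed b=22)
Op 5: UPDATE c=8 (auto-commit; committed c=8)
Op 6: BEGIN: in_txn=True, pending={}
Op 7: ROLLBACK: discarded pending []; in_txn=False
Op 8: BEGIN: in_txn=True, pending={}
Final committed: {a=24, b=22, c=8, d=6, e=1}

Answer: 24 22 8 6 1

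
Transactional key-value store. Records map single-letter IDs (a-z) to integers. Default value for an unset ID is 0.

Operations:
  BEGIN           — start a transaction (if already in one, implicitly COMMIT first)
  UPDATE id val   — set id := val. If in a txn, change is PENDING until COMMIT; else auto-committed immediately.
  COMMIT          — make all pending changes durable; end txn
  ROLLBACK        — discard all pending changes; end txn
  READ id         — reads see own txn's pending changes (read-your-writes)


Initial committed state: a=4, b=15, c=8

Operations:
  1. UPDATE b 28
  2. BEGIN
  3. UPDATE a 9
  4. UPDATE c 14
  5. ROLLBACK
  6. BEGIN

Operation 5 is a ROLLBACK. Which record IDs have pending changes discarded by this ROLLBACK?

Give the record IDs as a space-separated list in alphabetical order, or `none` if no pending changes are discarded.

Initial committed: {a=4, b=15, c=8}
Op 1: UPDATE b=28 (auto-commit; committed b=28)
Op 2: BEGIN: in_txn=True, pending={}
Op 3: UPDATE a=9 (pending; pending now {a=9})
Op 4: UPDATE c=14 (pending; pending now {a=9, c=14})
Op 5: ROLLBACK: discarded pending ['a', 'c']; in_txn=False
Op 6: BEGIN: in_txn=True, pending={}
ROLLBACK at op 5 discards: ['a', 'c']

Answer: a c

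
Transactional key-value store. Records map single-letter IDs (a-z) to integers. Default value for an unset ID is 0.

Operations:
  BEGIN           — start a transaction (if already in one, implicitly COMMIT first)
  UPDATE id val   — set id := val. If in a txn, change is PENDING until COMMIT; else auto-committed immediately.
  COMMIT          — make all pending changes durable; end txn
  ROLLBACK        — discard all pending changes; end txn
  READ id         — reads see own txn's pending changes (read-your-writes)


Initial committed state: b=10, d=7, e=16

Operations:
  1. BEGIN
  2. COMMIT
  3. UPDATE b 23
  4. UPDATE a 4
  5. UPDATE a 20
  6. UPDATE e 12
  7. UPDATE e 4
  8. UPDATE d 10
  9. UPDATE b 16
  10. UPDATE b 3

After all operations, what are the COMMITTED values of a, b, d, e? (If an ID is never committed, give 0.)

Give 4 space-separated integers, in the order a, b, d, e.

Initial committed: {b=10, d=7, e=16}
Op 1: BEGIN: in_txn=True, pending={}
Op 2: COMMIT: merged [] into committed; committed now {b=10, d=7, e=16}
Op 3: UPDATE b=23 (auto-commit; committed b=23)
Op 4: UPDATE a=4 (auto-commit; committed a=4)
Op 5: UPDATE a=20 (auto-commit; committed a=20)
Op 6: UPDATE e=12 (auto-commit; committed e=12)
Op 7: UPDATE e=4 (auto-commit; committed e=4)
Op 8: UPDATE d=10 (auto-commit; committed d=10)
Op 9: UPDATE b=16 (auto-commit; committed b=16)
Op 10: UPDATE b=3 (auto-commit; committed b=3)
Final committed: {a=20, b=3, d=10, e=4}

Answer: 20 3 10 4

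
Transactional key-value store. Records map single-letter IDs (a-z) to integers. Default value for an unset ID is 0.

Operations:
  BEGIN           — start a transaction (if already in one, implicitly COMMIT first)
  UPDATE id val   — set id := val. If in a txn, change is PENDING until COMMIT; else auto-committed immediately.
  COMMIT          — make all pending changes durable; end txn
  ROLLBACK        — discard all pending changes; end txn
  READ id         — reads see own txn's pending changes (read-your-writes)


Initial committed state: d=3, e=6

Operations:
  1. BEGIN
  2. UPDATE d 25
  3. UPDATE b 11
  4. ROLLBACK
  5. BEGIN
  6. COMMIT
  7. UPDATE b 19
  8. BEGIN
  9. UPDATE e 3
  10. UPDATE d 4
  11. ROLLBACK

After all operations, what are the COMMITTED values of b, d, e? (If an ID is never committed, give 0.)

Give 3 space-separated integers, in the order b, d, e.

Initial committed: {d=3, e=6}
Op 1: BEGIN: in_txn=True, pending={}
Op 2: UPDATE d=25 (pending; pending now {d=25})
Op 3: UPDATE b=11 (pending; pending now {b=11, d=25})
Op 4: ROLLBACK: discarded pending ['b', 'd']; in_txn=False
Op 5: BEGIN: in_txn=True, pending={}
Op 6: COMMIT: merged [] into committed; committed now {d=3, e=6}
Op 7: UPDATE b=19 (auto-commit; committed b=19)
Op 8: BEGIN: in_txn=True, pending={}
Op 9: UPDATE e=3 (pending; pending now {e=3})
Op 10: UPDATE d=4 (pending; pending now {d=4, e=3})
Op 11: ROLLBACK: discarded pending ['d', 'e']; in_txn=False
Final committed: {b=19, d=3, e=6}

Answer: 19 3 6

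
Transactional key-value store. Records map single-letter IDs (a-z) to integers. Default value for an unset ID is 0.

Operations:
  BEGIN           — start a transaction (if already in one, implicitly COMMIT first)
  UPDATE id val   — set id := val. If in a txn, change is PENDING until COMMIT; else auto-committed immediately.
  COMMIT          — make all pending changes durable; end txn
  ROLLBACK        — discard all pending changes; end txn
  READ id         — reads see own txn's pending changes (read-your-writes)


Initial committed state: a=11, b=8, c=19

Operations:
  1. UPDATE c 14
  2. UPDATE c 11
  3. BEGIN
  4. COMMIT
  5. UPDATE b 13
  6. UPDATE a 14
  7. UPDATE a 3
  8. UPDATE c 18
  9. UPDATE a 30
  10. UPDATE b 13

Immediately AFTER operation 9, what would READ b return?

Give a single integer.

Answer: 13

Derivation:
Initial committed: {a=11, b=8, c=19}
Op 1: UPDATE c=14 (auto-commit; committed c=14)
Op 2: UPDATE c=11 (auto-commit; committed c=11)
Op 3: BEGIN: in_txn=True, pending={}
Op 4: COMMIT: merged [] into committed; committed now {a=11, b=8, c=11}
Op 5: UPDATE b=13 (auto-commit; committed b=13)
Op 6: UPDATE a=14 (auto-commit; committed a=14)
Op 7: UPDATE a=3 (auto-commit; committed a=3)
Op 8: UPDATE c=18 (auto-commit; committed c=18)
Op 9: UPDATE a=30 (auto-commit; committed a=30)
After op 9: visible(b) = 13 (pending={}, committed={a=30, b=13, c=18})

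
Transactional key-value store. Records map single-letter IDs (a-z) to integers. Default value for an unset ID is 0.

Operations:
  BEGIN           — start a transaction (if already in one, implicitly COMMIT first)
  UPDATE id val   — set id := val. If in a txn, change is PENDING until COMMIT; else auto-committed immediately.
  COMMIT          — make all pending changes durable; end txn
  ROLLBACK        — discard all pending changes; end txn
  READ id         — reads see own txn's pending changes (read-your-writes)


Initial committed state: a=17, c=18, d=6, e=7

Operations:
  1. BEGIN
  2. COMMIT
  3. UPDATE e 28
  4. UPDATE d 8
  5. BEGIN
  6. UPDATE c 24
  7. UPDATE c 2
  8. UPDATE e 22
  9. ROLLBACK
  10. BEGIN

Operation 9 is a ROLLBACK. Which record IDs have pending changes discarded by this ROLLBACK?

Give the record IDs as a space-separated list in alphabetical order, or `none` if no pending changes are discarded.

Answer: c e

Derivation:
Initial committed: {a=17, c=18, d=6, e=7}
Op 1: BEGIN: in_txn=True, pending={}
Op 2: COMMIT: merged [] into committed; committed now {a=17, c=18, d=6, e=7}
Op 3: UPDATE e=28 (auto-commit; committed e=28)
Op 4: UPDATE d=8 (auto-commit; committed d=8)
Op 5: BEGIN: in_txn=True, pending={}
Op 6: UPDATE c=24 (pending; pending now {c=24})
Op 7: UPDATE c=2 (pending; pending now {c=2})
Op 8: UPDATE e=22 (pending; pending now {c=2, e=22})
Op 9: ROLLBACK: discarded pending ['c', 'e']; in_txn=False
Op 10: BEGIN: in_txn=True, pending={}
ROLLBACK at op 9 discards: ['c', 'e']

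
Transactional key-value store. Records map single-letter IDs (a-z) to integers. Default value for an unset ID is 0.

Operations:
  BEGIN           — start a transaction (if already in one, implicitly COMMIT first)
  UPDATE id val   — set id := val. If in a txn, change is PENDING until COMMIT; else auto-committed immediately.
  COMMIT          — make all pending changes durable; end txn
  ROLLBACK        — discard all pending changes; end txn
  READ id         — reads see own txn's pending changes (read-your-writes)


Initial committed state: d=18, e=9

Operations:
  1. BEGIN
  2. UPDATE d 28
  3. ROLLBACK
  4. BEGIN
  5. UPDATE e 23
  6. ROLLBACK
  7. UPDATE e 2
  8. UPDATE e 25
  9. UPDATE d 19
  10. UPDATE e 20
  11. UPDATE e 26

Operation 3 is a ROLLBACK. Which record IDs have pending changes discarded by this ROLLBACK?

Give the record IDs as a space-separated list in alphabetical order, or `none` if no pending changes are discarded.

Answer: d

Derivation:
Initial committed: {d=18, e=9}
Op 1: BEGIN: in_txn=True, pending={}
Op 2: UPDATE d=28 (pending; pending now {d=28})
Op 3: ROLLBACK: discarded pending ['d']; in_txn=False
Op 4: BEGIN: in_txn=True, pending={}
Op 5: UPDATE e=23 (pending; pending now {e=23})
Op 6: ROLLBACK: discarded pending ['e']; in_txn=False
Op 7: UPDATE e=2 (auto-commit; committed e=2)
Op 8: UPDATE e=25 (auto-commit; committed e=25)
Op 9: UPDATE d=19 (auto-commit; committed d=19)
Op 10: UPDATE e=20 (auto-commit; committed e=20)
Op 11: UPDATE e=26 (auto-commit; committed e=26)
ROLLBACK at op 3 discards: ['d']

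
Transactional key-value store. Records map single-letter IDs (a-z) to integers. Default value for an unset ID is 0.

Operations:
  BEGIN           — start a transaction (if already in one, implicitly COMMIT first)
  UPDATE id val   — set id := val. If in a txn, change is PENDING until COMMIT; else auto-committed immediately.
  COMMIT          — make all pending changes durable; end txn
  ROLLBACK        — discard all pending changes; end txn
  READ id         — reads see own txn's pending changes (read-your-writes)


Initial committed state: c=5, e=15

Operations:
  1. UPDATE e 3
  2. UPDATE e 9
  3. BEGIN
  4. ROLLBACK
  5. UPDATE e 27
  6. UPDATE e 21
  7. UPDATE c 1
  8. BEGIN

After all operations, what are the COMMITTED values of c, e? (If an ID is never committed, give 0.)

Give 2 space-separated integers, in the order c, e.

Initial committed: {c=5, e=15}
Op 1: UPDATE e=3 (auto-commit; committed e=3)
Op 2: UPDATE e=9 (auto-commit; committed e=9)
Op 3: BEGIN: in_txn=True, pending={}
Op 4: ROLLBACK: discarded pending []; in_txn=False
Op 5: UPDATE e=27 (auto-commit; committed e=27)
Op 6: UPDATE e=21 (auto-commit; committed e=21)
Op 7: UPDATE c=1 (auto-commit; committed c=1)
Op 8: BEGIN: in_txn=True, pending={}
Final committed: {c=1, e=21}

Answer: 1 21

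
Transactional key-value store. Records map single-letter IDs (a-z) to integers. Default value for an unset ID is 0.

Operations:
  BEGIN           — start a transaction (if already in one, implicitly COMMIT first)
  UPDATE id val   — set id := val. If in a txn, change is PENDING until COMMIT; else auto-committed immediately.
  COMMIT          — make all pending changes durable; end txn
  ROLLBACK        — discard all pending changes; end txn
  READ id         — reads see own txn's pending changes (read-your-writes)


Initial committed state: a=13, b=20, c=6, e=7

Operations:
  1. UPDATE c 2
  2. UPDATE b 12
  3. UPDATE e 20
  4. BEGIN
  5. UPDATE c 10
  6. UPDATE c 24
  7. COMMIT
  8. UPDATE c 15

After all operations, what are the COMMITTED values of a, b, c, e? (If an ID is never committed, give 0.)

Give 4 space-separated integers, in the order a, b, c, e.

Answer: 13 12 15 20

Derivation:
Initial committed: {a=13, b=20, c=6, e=7}
Op 1: UPDATE c=2 (auto-commit; committed c=2)
Op 2: UPDATE b=12 (auto-commit; committed b=12)
Op 3: UPDATE e=20 (auto-commit; committed e=20)
Op 4: BEGIN: in_txn=True, pending={}
Op 5: UPDATE c=10 (pending; pending now {c=10})
Op 6: UPDATE c=24 (pending; pending now {c=24})
Op 7: COMMIT: merged ['c'] into committed; committed now {a=13, b=12, c=24, e=20}
Op 8: UPDATE c=15 (auto-commit; committed c=15)
Final committed: {a=13, b=12, c=15, e=20}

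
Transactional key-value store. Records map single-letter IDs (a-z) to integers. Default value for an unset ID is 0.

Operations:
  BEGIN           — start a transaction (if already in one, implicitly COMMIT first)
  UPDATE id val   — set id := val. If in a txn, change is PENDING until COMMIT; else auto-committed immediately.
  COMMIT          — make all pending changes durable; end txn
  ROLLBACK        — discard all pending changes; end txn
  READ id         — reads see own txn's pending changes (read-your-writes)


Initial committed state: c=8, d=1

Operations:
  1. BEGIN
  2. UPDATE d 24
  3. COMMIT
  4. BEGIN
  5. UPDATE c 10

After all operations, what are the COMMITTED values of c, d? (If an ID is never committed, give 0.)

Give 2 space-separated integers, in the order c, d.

Initial committed: {c=8, d=1}
Op 1: BEGIN: in_txn=True, pending={}
Op 2: UPDATE d=24 (pending; pending now {d=24})
Op 3: COMMIT: merged ['d'] into committed; committed now {c=8, d=24}
Op 4: BEGIN: in_txn=True, pending={}
Op 5: UPDATE c=10 (pending; pending now {c=10})
Final committed: {c=8, d=24}

Answer: 8 24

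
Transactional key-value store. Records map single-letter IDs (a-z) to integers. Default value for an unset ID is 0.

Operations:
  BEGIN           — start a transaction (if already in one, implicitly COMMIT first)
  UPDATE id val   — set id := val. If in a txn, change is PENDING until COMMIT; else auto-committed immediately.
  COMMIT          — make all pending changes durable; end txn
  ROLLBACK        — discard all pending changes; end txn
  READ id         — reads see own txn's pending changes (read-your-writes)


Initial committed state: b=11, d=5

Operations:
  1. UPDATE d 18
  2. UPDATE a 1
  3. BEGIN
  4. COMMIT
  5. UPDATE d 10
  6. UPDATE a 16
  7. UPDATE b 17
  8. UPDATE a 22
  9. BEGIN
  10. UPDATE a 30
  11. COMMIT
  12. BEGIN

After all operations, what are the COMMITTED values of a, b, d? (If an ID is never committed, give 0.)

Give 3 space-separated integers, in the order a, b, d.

Initial committed: {b=11, d=5}
Op 1: UPDATE d=18 (auto-commit; committed d=18)
Op 2: UPDATE a=1 (auto-commit; committed a=1)
Op 3: BEGIN: in_txn=True, pending={}
Op 4: COMMIT: merged [] into committed; committed now {a=1, b=11, d=18}
Op 5: UPDATE d=10 (auto-commit; committed d=10)
Op 6: UPDATE a=16 (auto-commit; committed a=16)
Op 7: UPDATE b=17 (auto-commit; committed b=17)
Op 8: UPDATE a=22 (auto-commit; committed a=22)
Op 9: BEGIN: in_txn=True, pending={}
Op 10: UPDATE a=30 (pending; pending now {a=30})
Op 11: COMMIT: merged ['a'] into committed; committed now {a=30, b=17, d=10}
Op 12: BEGIN: in_txn=True, pending={}
Final committed: {a=30, b=17, d=10}

Answer: 30 17 10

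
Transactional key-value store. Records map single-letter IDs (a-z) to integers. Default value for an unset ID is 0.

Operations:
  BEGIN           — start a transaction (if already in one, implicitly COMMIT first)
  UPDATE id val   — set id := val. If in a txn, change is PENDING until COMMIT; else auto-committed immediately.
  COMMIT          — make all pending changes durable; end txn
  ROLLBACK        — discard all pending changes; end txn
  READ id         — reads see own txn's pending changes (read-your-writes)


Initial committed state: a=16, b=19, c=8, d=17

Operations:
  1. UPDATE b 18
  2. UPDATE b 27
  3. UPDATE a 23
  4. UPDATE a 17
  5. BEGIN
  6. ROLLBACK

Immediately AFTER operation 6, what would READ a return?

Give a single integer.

Answer: 17

Derivation:
Initial committed: {a=16, b=19, c=8, d=17}
Op 1: UPDATE b=18 (auto-commit; committed b=18)
Op 2: UPDATE b=27 (auto-commit; committed b=27)
Op 3: UPDATE a=23 (auto-commit; committed a=23)
Op 4: UPDATE a=17 (auto-commit; committed a=17)
Op 5: BEGIN: in_txn=True, pending={}
Op 6: ROLLBACK: discarded pending []; in_txn=False
After op 6: visible(a) = 17 (pending={}, committed={a=17, b=27, c=8, d=17})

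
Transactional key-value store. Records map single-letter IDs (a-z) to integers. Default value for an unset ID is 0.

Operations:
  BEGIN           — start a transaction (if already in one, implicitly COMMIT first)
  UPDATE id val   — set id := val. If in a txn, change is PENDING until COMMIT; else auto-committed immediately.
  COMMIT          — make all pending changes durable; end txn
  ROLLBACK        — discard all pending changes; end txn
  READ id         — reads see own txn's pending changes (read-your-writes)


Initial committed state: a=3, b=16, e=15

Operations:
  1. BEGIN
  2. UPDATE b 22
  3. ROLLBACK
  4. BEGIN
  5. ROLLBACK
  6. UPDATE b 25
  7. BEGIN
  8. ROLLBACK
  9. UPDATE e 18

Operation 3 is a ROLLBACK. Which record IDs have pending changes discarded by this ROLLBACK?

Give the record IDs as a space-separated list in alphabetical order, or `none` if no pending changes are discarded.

Answer: b

Derivation:
Initial committed: {a=3, b=16, e=15}
Op 1: BEGIN: in_txn=True, pending={}
Op 2: UPDATE b=22 (pending; pending now {b=22})
Op 3: ROLLBACK: discarded pending ['b']; in_txn=False
Op 4: BEGIN: in_txn=True, pending={}
Op 5: ROLLBACK: discarded pending []; in_txn=False
Op 6: UPDATE b=25 (auto-commit; committed b=25)
Op 7: BEGIN: in_txn=True, pending={}
Op 8: ROLLBACK: discarded pending []; in_txn=False
Op 9: UPDATE e=18 (auto-commit; committed e=18)
ROLLBACK at op 3 discards: ['b']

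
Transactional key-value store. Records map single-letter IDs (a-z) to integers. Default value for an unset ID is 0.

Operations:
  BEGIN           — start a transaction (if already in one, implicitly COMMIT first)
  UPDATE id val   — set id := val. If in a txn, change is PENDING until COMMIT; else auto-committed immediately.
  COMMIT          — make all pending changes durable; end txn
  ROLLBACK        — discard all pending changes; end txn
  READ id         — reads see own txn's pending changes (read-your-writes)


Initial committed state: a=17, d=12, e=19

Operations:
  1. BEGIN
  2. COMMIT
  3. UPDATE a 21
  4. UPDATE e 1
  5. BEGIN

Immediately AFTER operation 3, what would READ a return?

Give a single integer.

Initial committed: {a=17, d=12, e=19}
Op 1: BEGIN: in_txn=True, pending={}
Op 2: COMMIT: merged [] into committed; committed now {a=17, d=12, e=19}
Op 3: UPDATE a=21 (auto-commit; committed a=21)
After op 3: visible(a) = 21 (pending={}, committed={a=21, d=12, e=19})

Answer: 21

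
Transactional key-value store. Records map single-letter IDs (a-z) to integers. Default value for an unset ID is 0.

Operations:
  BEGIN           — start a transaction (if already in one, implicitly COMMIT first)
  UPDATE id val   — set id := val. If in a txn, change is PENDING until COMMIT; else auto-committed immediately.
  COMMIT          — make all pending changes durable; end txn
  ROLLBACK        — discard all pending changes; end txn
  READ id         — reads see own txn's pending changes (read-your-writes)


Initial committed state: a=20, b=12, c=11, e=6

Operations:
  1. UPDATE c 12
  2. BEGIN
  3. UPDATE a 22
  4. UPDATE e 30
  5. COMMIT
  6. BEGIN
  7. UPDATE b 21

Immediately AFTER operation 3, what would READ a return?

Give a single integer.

Initial committed: {a=20, b=12, c=11, e=6}
Op 1: UPDATE c=12 (auto-commit; committed c=12)
Op 2: BEGIN: in_txn=True, pending={}
Op 3: UPDATE a=22 (pending; pending now {a=22})
After op 3: visible(a) = 22 (pending={a=22}, committed={a=20, b=12, c=12, e=6})

Answer: 22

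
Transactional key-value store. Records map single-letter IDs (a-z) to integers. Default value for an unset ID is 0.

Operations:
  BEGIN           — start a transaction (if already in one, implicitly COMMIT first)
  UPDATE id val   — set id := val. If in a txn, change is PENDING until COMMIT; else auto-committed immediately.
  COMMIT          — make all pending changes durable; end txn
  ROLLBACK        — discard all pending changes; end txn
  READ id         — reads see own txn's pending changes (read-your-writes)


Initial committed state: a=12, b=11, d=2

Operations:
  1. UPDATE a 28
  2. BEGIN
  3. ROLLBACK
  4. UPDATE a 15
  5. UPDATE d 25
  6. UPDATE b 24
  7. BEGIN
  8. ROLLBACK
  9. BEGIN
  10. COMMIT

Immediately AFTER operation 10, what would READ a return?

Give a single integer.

Initial committed: {a=12, b=11, d=2}
Op 1: UPDATE a=28 (auto-commit; committed a=28)
Op 2: BEGIN: in_txn=True, pending={}
Op 3: ROLLBACK: discarded pending []; in_txn=False
Op 4: UPDATE a=15 (auto-commit; committed a=15)
Op 5: UPDATE d=25 (auto-commit; committed d=25)
Op 6: UPDATE b=24 (auto-commit; committed b=24)
Op 7: BEGIN: in_txn=True, pending={}
Op 8: ROLLBACK: discarded pending []; in_txn=False
Op 9: BEGIN: in_txn=True, pending={}
Op 10: COMMIT: merged [] into committed; committed now {a=15, b=24, d=25}
After op 10: visible(a) = 15 (pending={}, committed={a=15, b=24, d=25})

Answer: 15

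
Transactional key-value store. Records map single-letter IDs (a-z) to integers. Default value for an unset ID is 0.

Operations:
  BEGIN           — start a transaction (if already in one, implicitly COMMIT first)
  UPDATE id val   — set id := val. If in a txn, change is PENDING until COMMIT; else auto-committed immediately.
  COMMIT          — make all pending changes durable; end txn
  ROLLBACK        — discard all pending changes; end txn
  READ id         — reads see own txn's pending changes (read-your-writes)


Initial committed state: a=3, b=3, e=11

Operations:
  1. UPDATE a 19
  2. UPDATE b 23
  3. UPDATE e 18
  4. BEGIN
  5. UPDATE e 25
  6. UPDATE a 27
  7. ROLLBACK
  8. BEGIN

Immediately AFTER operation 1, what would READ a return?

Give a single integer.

Initial committed: {a=3, b=3, e=11}
Op 1: UPDATE a=19 (auto-commit; committed a=19)
After op 1: visible(a) = 19 (pending={}, committed={a=19, b=3, e=11})

Answer: 19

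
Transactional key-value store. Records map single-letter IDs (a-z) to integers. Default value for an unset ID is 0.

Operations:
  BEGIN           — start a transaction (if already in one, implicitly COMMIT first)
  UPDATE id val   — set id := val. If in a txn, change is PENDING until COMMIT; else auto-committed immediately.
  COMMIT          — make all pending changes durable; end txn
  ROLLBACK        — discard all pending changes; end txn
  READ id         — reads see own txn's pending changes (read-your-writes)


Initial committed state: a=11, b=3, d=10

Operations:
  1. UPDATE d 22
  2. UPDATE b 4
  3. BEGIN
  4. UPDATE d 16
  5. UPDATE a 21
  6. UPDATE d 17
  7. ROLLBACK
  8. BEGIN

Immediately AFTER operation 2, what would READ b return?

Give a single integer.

Initial committed: {a=11, b=3, d=10}
Op 1: UPDATE d=22 (auto-commit; committed d=22)
Op 2: UPDATE b=4 (auto-commit; committed b=4)
After op 2: visible(b) = 4 (pending={}, committed={a=11, b=4, d=22})

Answer: 4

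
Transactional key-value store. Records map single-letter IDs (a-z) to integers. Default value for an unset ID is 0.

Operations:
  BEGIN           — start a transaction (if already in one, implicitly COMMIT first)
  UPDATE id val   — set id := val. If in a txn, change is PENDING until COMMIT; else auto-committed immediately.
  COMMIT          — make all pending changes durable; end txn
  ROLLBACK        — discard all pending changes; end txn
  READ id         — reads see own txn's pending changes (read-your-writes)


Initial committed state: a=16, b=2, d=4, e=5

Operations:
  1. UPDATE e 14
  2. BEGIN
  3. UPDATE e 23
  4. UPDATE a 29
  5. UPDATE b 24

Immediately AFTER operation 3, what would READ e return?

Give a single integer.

Initial committed: {a=16, b=2, d=4, e=5}
Op 1: UPDATE e=14 (auto-commit; committed e=14)
Op 2: BEGIN: in_txn=True, pending={}
Op 3: UPDATE e=23 (pending; pending now {e=23})
After op 3: visible(e) = 23 (pending={e=23}, committed={a=16, b=2, d=4, e=14})

Answer: 23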